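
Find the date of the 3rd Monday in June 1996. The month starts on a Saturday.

June 1996 begins on a Saturday, so the first Monday is June 3 (2 days later).
The 3rd Monday is 2 weeks later: 3 + 14 = 17.

1996-06-17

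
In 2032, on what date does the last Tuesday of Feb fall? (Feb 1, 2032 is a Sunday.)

Feb 2032 begins on a Sunday, so the first Tuesday is Feb 3 (2 days later).
Feb 2032 has 29 days. Adding weeks: 3, 10, 17, 24 — the last one ≤ 29 is the 24th.

Feb 24, 2032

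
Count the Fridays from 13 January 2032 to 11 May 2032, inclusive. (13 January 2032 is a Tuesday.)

17

13 January 2032 is a Tuesday; the first Friday on or after it is 16 January 2032 (3 days later).
From 16 January 2032 to 11 May 2032: 15 + 29 + 31 + 30 + 11 = 116 days (rest of January, February, March, April, May).
116 ÷ 7 = 16 full weeks with remainder 4, so 16 more Fridays after the first → 17.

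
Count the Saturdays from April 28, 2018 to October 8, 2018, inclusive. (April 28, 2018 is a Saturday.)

24

April 28, 2018 is a Saturday; the first Saturday on or after it is April 28, 2018.
From April 28, 2018 to October 8, 2018: 2 + 31 + 30 + 31 + 31 + 30 + 8 = 163 days (rest of April, May, June, July, August, September, October).
163 ÷ 7 = 23 full weeks with remainder 2, so 23 more Saturdays after the first → 24.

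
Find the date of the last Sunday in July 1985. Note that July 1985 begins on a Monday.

1985-07-28

July 1985 begins on a Monday, so the first Sunday is July 7 (6 days later).
July 1985 has 31 days. Adding weeks: 7, 14, 21, 28 — the last one ≤ 31 is the 28th.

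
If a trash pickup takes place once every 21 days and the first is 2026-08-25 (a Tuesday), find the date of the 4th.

2026-10-27

The 4th occurrence is 3 intervals after the first: 3 × 21 = 63 days after 2026-08-25.
August has 31 days — 6 days to the end of August leaves 57.
September has 30 days (27 left).
27 days into October → 2026-10-27.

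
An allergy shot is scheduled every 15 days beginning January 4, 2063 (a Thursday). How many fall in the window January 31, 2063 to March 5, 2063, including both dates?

Occurrences land 15·i days after January 4, 2063 for i = 0, 1, 2, …
January 31, 2063 is 27 days after the start; 27 ÷ 15 = 1 remainder 12; since the remainder is 12, round up to i = 2. First occurrence in the window: #3 on February 3, 2063 (2×15 = 30 days in).
March 5, 2063 is 60 days after the start; 60 ÷ 15 = 4 remainder 0. Last occurrence in the window: #5 on March 5, 2063.
Occurrences #3 through #5: 3 in total.

3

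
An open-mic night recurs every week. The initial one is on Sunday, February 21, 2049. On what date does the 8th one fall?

The 8th occurrence is 7 intervals after the first: 7 × 7 = 49 days after February 21, 2049.
February has 28 days — 7 days to the end of February leaves 42.
March has 31 days (11 left).
11 days into April → April 11, 2049.

April 11, 2049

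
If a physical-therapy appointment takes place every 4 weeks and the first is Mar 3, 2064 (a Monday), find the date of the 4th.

May 26, 2064

The 4th occurrence is 3 intervals after the first: 3 × 28 = 84 days after Mar 3, 2064.
Mar has 31 days — 28 days to the end of Mar leaves 56.
Apr has 30 days (26 left).
26 days into May → May 26, 2064.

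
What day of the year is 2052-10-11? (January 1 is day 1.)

Days in months before October: 31 + 29 + 31 + 30 + 31 + 30 + 31 + 31 + 30 = 274.
Plus 11 days into October → day 285.

285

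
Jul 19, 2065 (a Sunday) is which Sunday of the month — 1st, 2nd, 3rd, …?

Day 19 falls in week ⌈19/7⌉ of the month.
Days 1–7 hold the 1st Sunday, 8–14 the 2nd, 15–21 the 3rd, 22–28 the 4th, 29–31 the 5th.
19 is in the range for the 3rd.

3rd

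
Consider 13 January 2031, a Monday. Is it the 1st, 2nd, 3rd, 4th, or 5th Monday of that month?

Day 13 falls in week ⌈13/7⌉ of the month.
Days 1–7 hold the 1st Monday, 8–14 the 2nd, 15–21 the 3rd, 22–28 the 4th, 29–31 the 5th.
13 is in the range for the 2nd.

2nd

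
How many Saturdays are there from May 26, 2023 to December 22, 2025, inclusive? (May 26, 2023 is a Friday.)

May 26, 2023 is a Friday; the first Saturday on or after it is May 27, 2023 (1 day later).
From May 27, 2023 to December 22, 2025: 218 + 366 + 356 = 940 days (rest of 2023, 2024, to December 22, 2025 in 2025).
940 ÷ 7 = 134 full weeks with remainder 2, so 134 more Saturdays after the first → 135.

135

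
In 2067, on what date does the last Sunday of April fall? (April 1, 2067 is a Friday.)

April 2067 begins on a Friday, so the first Sunday is April 3 (2 days later).
April 2067 has 30 days. Adding weeks: 3, 10, 17, 24 — the last one ≤ 30 is the 24th.

2067-04-24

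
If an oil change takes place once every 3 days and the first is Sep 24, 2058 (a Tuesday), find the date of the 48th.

The 48th occurrence is 47 intervals after the first: 47 × 3 = 141 days after Sep 24, 2058.
Sep has 30 days — 6 days to the end of Sep leaves 135.
Oct has 31 days (104 left).
Nov has 30 days (74 left).
Dec has 31 days (43 left).
Jan has 31 days (12 left).
12 days into Feb → Feb 12, 2059.

Feb 12, 2059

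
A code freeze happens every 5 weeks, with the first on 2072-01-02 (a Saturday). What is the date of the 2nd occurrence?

The 2nd occurrence is 1 interval after the first: 1 × 35 = 35 days after 2072-01-02.
January has 31 days — 29 days to the end of January leaves 6.
6 days into February → 2072-02-06.

2072-02-06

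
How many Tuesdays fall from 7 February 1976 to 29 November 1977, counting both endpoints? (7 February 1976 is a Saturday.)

7 February 1976 is a Saturday; the first Tuesday on or after it is 10 February 1976 (3 days later).
From 10 February 1976 to 29 November 1977: 325 + 333 = 658 days (rest of 1976, to 29 November 1977 in 1977).
658 ÷ 7 = 94 full weeks with remainder 0, so 94 more Tuesdays after the first → 95.

95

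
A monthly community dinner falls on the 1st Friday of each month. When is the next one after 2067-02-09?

February 2067 starts on a Tuesday, so its 1st Friday is 2067-02-04 (3 days in).
That is not after 2067-02-09, so look at March 2067.
March 2067 starts on a Tuesday, so its 1st Friday is 2067-03-04 (3 days in).

2067-03-04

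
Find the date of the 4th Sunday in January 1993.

January 24, 1993

January 1993 begins on a Friday, so the first Sunday is January 3 (2 days later).
The 4th Sunday is 3 weeks later: 3 + 21 = 24.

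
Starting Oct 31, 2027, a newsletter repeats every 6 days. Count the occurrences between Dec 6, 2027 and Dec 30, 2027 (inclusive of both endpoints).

5

Occurrences land 6·i days after Oct 31, 2027 for i = 0, 1, 2, …
Dec 6, 2027 is 36 days after the start; 36 ÷ 6 = 6 remainder 0. First occurrence in the window: #7 on Dec 6, 2027 (6×6 = 36 days in).
Dec 30, 2027 is 60 days after the start; 60 ÷ 6 = 10 remainder 0. Last occurrence in the window: #11 on Dec 30, 2027.
Occurrences #7 through #11: 5 in total.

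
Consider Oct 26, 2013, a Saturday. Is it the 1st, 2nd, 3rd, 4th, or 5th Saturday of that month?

Day 26 falls in week ⌈26/7⌉ of the month.
Days 1–7 hold the 1st Saturday, 8–14 the 2nd, 15–21 the 3rd, 22–28 the 4th, 29–31 the 5th.
26 is in the range for the 4th.

4th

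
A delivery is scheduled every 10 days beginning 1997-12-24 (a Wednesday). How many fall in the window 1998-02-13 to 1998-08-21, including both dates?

Occurrences land 10·i days after 1997-12-24 for i = 0, 1, 2, …
1998-02-13 is 51 days after the start; 51 ÷ 10 = 5 remainder 1; since the remainder is 1, round up to i = 6. First occurrence in the window: #7 on 1998-02-22 (6×10 = 60 days in).
1998-08-21 is 240 days after the start; 240 ÷ 10 = 24 remainder 0. Last occurrence in the window: #25 on 1998-08-21.
Occurrences #7 through #25: 19 in total.

19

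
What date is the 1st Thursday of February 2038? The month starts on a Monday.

February 2038 begins on a Monday, so the first Thursday is February 4 (3 days later).

2038-02-04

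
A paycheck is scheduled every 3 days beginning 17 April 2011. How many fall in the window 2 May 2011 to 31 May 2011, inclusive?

10

Occurrences land 3·i days after 17 April 2011 for i = 0, 1, 2, …
2 May 2011 is 15 days after the start; 15 ÷ 3 = 5 remainder 0. First occurrence in the window: #6 on 2 May 2011 (5×3 = 15 days in).
31 May 2011 is 44 days after the start; 44 ÷ 3 = 14 remainder 2. Last occurrence in the window: #15 on 29 May 2011.
Occurrences #6 through #15: 10 in total.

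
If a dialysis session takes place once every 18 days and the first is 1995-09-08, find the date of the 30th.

1997-02-11

The 30th occurrence is 29 intervals after the first: 29 × 18 = 522 days after 1995-09-08.
September has 30 days — 22 days to the end of September leaves 500.
From end of September to end of 1995 is 92 days (408 left).
1996 has 366 days (42 left).
January has 31 days (11 left).
11 days into February → 1997-02-11.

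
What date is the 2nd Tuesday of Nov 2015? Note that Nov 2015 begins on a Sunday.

Nov 10, 2015

Nov 2015 begins on a Sunday, so the first Tuesday is Nov 3 (2 days later).
The 2nd Tuesday is 1 weeks later: 3 + 7 = 10.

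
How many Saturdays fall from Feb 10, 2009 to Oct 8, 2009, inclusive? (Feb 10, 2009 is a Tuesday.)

34

Feb 10, 2009 is a Tuesday; the first Saturday on or after it is Feb 14, 2009 (4 days later).
From Feb 14, 2009 to Oct 8, 2009: 14 + 31 + 30 + 31 + 30 + 31 + 31 + 30 + 8 = 236 days (rest of Feb, Mar, Apr, May, Jun, Jul, Aug, Sep, Oct).
236 ÷ 7 = 33 full weeks with remainder 5, so 33 more Saturdays after the first → 34.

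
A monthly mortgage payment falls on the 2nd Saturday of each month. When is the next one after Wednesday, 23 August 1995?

August 1995 starts on a Tuesday; its first Saturday is the 5th, so the 2nd Saturday is the 12th — 12 August 1995.
That is not after 23 August 1995, so look at September 1995.
September 1995 starts on a Friday; its first Saturday is the 2nd, so the 2nd Saturday is the 9th — 9 September 1995.

9 September 1995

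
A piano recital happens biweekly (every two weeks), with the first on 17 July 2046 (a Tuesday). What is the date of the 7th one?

The 7th occurrence is 6 intervals after the first: 6 × 14 = 84 days after 17 July 2046.
July has 31 days — 14 days to the end of July leaves 70.
August has 31 days (39 left).
September has 30 days (9 left).
9 days into October → 9 October 2046.

9 October 2046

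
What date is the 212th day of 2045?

Jan has 31 days (212 − 31 = 181 remain).
Feb has 28 days (181 − 28 = 153 remain).
Mar has 31 days (153 − 31 = 122 remain).
Apr has 30 days (122 − 30 = 92 remain).
May has 31 days (92 − 31 = 61 remain).
Jun has 30 days (61 − 30 = 31 remain).
31 into Jul → Jul 31.

Jul 31, 2045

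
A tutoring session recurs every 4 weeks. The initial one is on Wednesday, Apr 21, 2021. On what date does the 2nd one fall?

May 19, 2021

The 2nd occurrence is 1 interval after the first: 1 × 28 = 28 days after Apr 21, 2021.
Apr has 30 days — 9 days to the end of Apr leaves 19.
19 days into May → May 19, 2021.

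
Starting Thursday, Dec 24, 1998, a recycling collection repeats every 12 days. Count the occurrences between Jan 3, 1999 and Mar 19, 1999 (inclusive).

Occurrences land 12·i days after Dec 24, 1998 for i = 0, 1, 2, …
Jan 3, 1999 is 10 days after the start; 10 ÷ 12 = 0 remainder 10; since the remainder is 10, round up to i = 1. First occurrence in the window: #2 on Jan 5, 1999 (1×12 = 12 days in).
Mar 19, 1999 is 85 days after the start; 85 ÷ 12 = 7 remainder 1. Last occurrence in the window: #8 on Mar 18, 1999.
Occurrences #2 through #8: 7 in total.

7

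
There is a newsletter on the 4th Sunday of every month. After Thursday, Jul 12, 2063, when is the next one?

Jul 22, 2063

Jul 2063 starts on a Sunday; its first Sunday is the 1st, so the 4th Sunday is the 22nd — Jul 22, 2063.
Jul 22, 2063 is after Jul 12, 2063, so that is the next one.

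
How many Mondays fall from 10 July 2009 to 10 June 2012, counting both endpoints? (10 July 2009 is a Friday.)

152

10 July 2009 is a Friday; the first Monday on or after it is 13 July 2009 (3 days later).
From 13 July 2009 to 10 June 2012: 171 + 365 + 365 + 162 = 1063 days (rest of 2009, 2010, 2011, to 10 June 2012 in 2012).
1063 ÷ 7 = 151 full weeks with remainder 6, so 151 more Mondays after the first → 152.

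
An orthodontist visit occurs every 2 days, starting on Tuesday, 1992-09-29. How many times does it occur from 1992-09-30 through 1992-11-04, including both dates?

Occurrences land 2·i days after 1992-09-29 for i = 0, 1, 2, …
1992-09-30 is 1 day after the start; 1 ÷ 2 = 0 remainder 1; since the remainder is 1, round up to i = 1. First occurrence in the window: #2 on 1992-10-01 (1×2 = 2 days in).
1992-11-04 is 36 days after the start; 36 ÷ 2 = 18 remainder 0. Last occurrence in the window: #19 on 1992-11-04.
Occurrences #2 through #19: 18 in total.

18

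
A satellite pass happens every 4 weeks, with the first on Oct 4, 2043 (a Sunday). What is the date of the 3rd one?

Nov 29, 2043

The 3rd occurrence is 2 intervals after the first: 2 × 28 = 56 days after Oct 4, 2043.
Oct has 31 days — 27 days to the end of Oct leaves 29.
29 days into Nov → Nov 29, 2043.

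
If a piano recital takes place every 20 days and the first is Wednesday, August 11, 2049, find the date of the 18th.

The 18th occurrence is 17 intervals after the first: 17 × 20 = 340 days after August 11, 2049.
August has 31 days — 20 days to the end of August leaves 320.
September has 30 days (290 left).
October has 31 days (259 left).
November has 30 days (229 left).
December has 31 days (198 left).
January has 31 days (167 left).
February has 28 days (139 left).
March has 31 days (108 left).
April has 30 days (78 left).
May has 31 days (47 left).
June has 30 days (17 left).
17 days into July → July 17, 2050.

July 17, 2050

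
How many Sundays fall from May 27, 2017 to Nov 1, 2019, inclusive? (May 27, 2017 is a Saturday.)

May 27, 2017 is a Saturday; the first Sunday on or after it is May 28, 2017 (1 day later).
From May 28, 2017 to Nov 1, 2019: 217 + 365 + 305 = 887 days (rest of 2017, 2018, to Nov 1, 2019 in 2019).
887 ÷ 7 = 126 full weeks with remainder 5, so 126 more Sundays after the first → 127.

127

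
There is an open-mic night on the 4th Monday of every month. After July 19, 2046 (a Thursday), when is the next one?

July 23, 2046

July 2046 starts on a Sunday; its first Monday is the 2nd, so the 4th Monday is the 23rd — July 23, 2046.
July 23, 2046 is after July 19, 2046, so that is the next one.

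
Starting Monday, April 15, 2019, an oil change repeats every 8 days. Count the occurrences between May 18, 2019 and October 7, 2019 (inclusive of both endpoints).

Occurrences land 8·i days after April 15, 2019 for i = 0, 1, 2, …
May 18, 2019 is 33 days after the start; 33 ÷ 8 = 4 remainder 1; since the remainder is 1, round up to i = 5. First occurrence in the window: #6 on May 25, 2019 (5×8 = 40 days in).
October 7, 2019 is 175 days after the start; 175 ÷ 8 = 21 remainder 7. Last occurrence in the window: #22 on September 30, 2019.
Occurrences #6 through #22: 17 in total.

17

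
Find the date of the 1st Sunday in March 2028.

March 2028 begins on a Wednesday, so the first Sunday is March 5 (4 days later).

5 March 2028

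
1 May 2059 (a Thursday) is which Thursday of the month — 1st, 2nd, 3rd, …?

Day 1 falls in week ⌈1/7⌉ of the month.
Days 1–7 hold the 1st Thursday, 8–14 the 2nd, 15–21 the 3rd, 22–28 the 4th, 29–31 the 5th.
1 is in the range for the 1st.

1st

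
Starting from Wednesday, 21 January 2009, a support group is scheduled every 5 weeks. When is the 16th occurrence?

30 June 2010

The 16th occurrence is 15 intervals after the first: 15 × 35 = 525 days after 21 January 2009.
January has 31 days — 10 days to the end of January leaves 515.
From end of January to end of 2009 is 334 days (181 left).
January has 31 days (150 left).
February has 28 days (122 left).
March has 31 days (91 left).
April has 30 days (61 left).
May has 31 days (30 left).
30 days into June → 30 June 2010.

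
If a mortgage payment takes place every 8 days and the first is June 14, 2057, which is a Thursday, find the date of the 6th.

July 24, 2057

The 6th occurrence is 5 intervals after the first: 5 × 8 = 40 days after June 14, 2057.
June has 30 days — 16 days to the end of June leaves 24.
24 days into July → July 24, 2057.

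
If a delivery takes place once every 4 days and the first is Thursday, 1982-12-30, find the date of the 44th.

1983-06-20

The 44th occurrence is 43 intervals after the first: 43 × 4 = 172 days after 1982-12-30.
December has 31 days — 1 day to the end of December leaves 171.
January has 31 days (140 left).
February has 28 days (112 left).
March has 31 days (81 left).
April has 30 days (51 left).
May has 31 days (20 left).
20 days into June → 1983-06-20.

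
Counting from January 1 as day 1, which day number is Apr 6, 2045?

Days in months before Apr: 31 + 28 + 31 = 90.
Plus 6 days into Apr → day 96.

96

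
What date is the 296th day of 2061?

January has 31 days (296 − 31 = 265 remain).
February has 28 days (265 − 28 = 237 remain).
March has 31 days (237 − 31 = 206 remain).
April has 30 days (206 − 30 = 176 remain).
May has 31 days (176 − 31 = 145 remain).
June has 30 days (145 − 30 = 115 remain).
July has 31 days (115 − 31 = 84 remain).
August has 31 days (84 − 31 = 53 remain).
September has 30 days (53 − 30 = 23 remain).
23 into October → October 23.

2061-10-23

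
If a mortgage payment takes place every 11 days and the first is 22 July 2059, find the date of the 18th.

The 18th occurrence is 17 intervals after the first: 17 × 11 = 187 days after 22 July 2059.
July has 31 days — 9 days to the end of July leaves 178.
August has 31 days (147 left).
September has 30 days (117 left).
October has 31 days (86 left).
November has 30 days (56 left).
December has 31 days (25 left).
25 days into January → 25 January 2060.

25 January 2060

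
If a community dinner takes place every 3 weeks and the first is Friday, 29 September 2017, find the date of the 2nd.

The 2nd occurrence is 1 interval after the first: 1 × 21 = 21 days after 29 September 2017.
September has 30 days — 1 day to the end of September leaves 20.
20 days into October → 20 October 2017.

20 October 2017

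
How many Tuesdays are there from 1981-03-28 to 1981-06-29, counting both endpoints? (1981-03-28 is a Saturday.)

1981-03-28 is a Saturday; the first Tuesday on or after it is 1981-03-31 (3 days later).
From 1981-03-31 to 1981-06-29: 0 + 30 + 31 + 29 = 90 days (rest of March, April, May, June).
90 ÷ 7 = 12 full weeks with remainder 6, so 12 more Tuesdays after the first → 13.

13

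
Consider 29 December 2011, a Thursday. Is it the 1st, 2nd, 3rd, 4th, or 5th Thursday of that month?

Day 29 falls in week ⌈29/7⌉ of the month.
Days 1–7 hold the 1st Thursday, 8–14 the 2nd, 15–21 the 3rd, 22–28 the 4th, 29–31 the 5th.
29 is in the range for the 5th.

5th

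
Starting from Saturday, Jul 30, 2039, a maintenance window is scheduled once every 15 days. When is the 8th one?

The 8th occurrence is 7 intervals after the first: 7 × 15 = 105 days after Jul 30, 2039.
Jul has 31 days — 1 day to the end of Jul leaves 104.
Aug has 31 days (73 left).
Sep has 30 days (43 left).
Oct has 31 days (12 left).
12 days into Nov → Nov 12, 2039.

Nov 12, 2039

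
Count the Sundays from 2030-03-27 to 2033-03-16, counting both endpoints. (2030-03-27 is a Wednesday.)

2030-03-27 is a Wednesday; the first Sunday on or after it is 2030-03-31 (4 days later).
From 2030-03-31 to 2033-03-16: 275 + 365 + 366 + 75 = 1081 days (rest of 2030, 2031, 2032, to 2033-03-16 in 2033).
1081 ÷ 7 = 154 full weeks with remainder 3, so 154 more Sundays after the first → 155.

155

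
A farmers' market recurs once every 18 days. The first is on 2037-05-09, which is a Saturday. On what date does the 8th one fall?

The 8th occurrence is 7 intervals after the first: 7 × 18 = 126 days after 2037-05-09.
May has 31 days — 22 days to the end of May leaves 104.
June has 30 days (74 left).
July has 31 days (43 left).
August has 31 days (12 left).
12 days into September → 2037-09-12.

2037-09-12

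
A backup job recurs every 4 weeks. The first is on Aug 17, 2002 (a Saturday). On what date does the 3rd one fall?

Oct 12, 2002

The 3rd occurrence is 2 intervals after the first: 2 × 28 = 56 days after Aug 17, 2002.
Aug has 31 days — 14 days to the end of Aug leaves 42.
Sep has 30 days (12 left).
12 days into Oct → Oct 12, 2002.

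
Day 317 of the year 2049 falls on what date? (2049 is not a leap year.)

Jan has 31 days (317 − 31 = 286 remain).
Feb has 28 days (286 − 28 = 258 remain).
Mar has 31 days (258 − 31 = 227 remain).
Apr has 30 days (227 − 30 = 197 remain).
May has 31 days (197 − 31 = 166 remain).
Jun has 30 days (166 − 30 = 136 remain).
Jul has 31 days (136 − 31 = 105 remain).
Aug has 31 days (105 − 31 = 74 remain).
Sep has 30 days (74 − 30 = 44 remain).
Oct has 31 days (44 − 31 = 13 remain).
13 into Nov → Nov 13.

Nov 13, 2049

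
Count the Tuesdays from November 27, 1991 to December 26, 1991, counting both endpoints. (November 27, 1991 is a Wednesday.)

November 27, 1991 is a Wednesday; the first Tuesday on or after it is December 3, 1991 (6 days later).
From December 3, 1991 to December 26, 1991 is 26 − 3 = 23 days.
23 ÷ 7 = 3 full weeks with remainder 2, so 3 more Tuesdays after the first → 4.

4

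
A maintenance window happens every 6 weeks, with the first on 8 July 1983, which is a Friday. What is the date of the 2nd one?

19 August 1983

The 2nd occurrence is 1 interval after the first: 1 × 42 = 42 days after 8 July 1983.
July has 31 days — 23 days to the end of July leaves 19.
19 days into August → 19 August 1983.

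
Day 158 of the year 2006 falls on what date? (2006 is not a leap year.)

January has 31 days (158 − 31 = 127 remain).
February has 28 days (127 − 28 = 99 remain).
March has 31 days (99 − 31 = 68 remain).
April has 30 days (68 − 30 = 38 remain).
May has 31 days (38 − 31 = 7 remain).
7 into June → June 7.

2006-06-07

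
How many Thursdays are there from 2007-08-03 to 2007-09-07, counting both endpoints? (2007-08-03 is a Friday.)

2007-08-03 is a Friday; the first Thursday on or after it is 2007-08-09 (6 days later).
From 2007-08-09 to 2007-09-07: 22 + 7 = 29 days (rest of August, September).
29 ÷ 7 = 4 full weeks with remainder 1, so 4 more Thursdays after the first → 5.

5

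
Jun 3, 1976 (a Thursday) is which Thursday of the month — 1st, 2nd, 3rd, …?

1st

Day 3 falls in week ⌈3/7⌉ of the month.
Days 1–7 hold the 1st Thursday, 8–14 the 2nd, 15–21 the 3rd, 22–28 the 4th, 29–31 the 5th.
3 is in the range for the 1st.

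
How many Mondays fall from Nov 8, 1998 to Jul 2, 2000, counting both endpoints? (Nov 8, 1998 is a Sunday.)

86

Nov 8, 1998 is a Sunday; the first Monday on or after it is Nov 9, 1998 (1 day later).
From Nov 9, 1998 to Jul 2, 2000: 52 + 365 + 184 = 601 days (rest of 1998, 1999, to Jul 2, 2000 in 2000).
601 ÷ 7 = 85 full weeks with remainder 6, so 85 more Mondays after the first → 86.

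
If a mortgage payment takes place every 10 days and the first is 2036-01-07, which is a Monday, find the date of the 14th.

2036-05-16

The 14th occurrence is 13 intervals after the first: 13 × 10 = 130 days after 2036-01-07.
January has 31 days — 24 days to the end of January leaves 106.
February has 29 days (77 left).
March has 31 days (46 left).
April has 30 days (16 left).
16 days into May → 2036-05-16.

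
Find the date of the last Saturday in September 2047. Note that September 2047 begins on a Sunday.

28 September 2047

September 2047 begins on a Sunday, so the first Saturday is September 7 (6 days later).
September 2047 has 30 days. Adding weeks: 7, 14, 21, 28 — the last one ≤ 30 is the 28th.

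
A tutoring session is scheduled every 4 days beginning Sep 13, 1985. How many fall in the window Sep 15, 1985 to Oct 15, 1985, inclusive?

Occurrences land 4·i days after Sep 13, 1985 for i = 0, 1, 2, …
Sep 15, 1985 is 2 days after the start; 2 ÷ 4 = 0 remainder 2; since the remainder is 2, round up to i = 1. First occurrence in the window: #2 on Sep 17, 1985 (1×4 = 4 days in).
Oct 15, 1985 is 32 days after the start; 32 ÷ 4 = 8 remainder 0. Last occurrence in the window: #9 on Oct 15, 1985.
Occurrences #2 through #9: 8 in total.

8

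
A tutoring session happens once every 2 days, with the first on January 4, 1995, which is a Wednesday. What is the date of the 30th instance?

March 3, 1995

The 30th occurrence is 29 intervals after the first: 29 × 2 = 58 days after January 4, 1995.
January has 31 days — 27 days to the end of January leaves 31.
February has 28 days (3 left).
3 days into March → March 3, 1995.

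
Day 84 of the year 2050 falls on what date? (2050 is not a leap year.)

Jan has 31 days (84 − 31 = 53 remain).
Feb has 28 days (53 − 28 = 25 remain).
25 into Mar → Mar 25.

Mar 25, 2050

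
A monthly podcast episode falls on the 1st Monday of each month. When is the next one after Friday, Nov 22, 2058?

Nov 2058 starts on a Friday, so its 1st Monday is Nov 4, 2058 (3 days in).
That is not after Nov 22, 2058, so look at Dec 2058.
Dec 2058 starts on a Sunday, so its 1st Monday is Dec 2, 2058 (1 day in).

Dec 2, 2058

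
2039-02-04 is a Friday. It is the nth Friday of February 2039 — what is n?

1st

Day 4 falls in week ⌈4/7⌉ of the month.
Days 1–7 hold the 1st Friday, 8–14 the 2nd, 15–21 the 3rd, 22–28 the 4th, 29–31 the 5th.
4 is in the range for the 1st.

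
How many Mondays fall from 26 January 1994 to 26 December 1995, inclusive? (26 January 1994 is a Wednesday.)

100

26 January 1994 is a Wednesday; the first Monday on or after it is 31 January 1994 (5 days later).
From 31 January 1994 to 26 December 1995: 334 + 360 = 694 days (rest of 1994, to 26 December 1995 in 1995).
694 ÷ 7 = 99 full weeks with remainder 1, so 99 more Mondays after the first → 100.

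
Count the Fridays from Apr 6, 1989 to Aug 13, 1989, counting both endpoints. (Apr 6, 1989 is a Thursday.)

Apr 6, 1989 is a Thursday; the first Friday on or after it is Apr 7, 1989 (1 day later).
From Apr 7, 1989 to Aug 13, 1989: 23 + 31 + 30 + 31 + 13 = 128 days (rest of Apr, May, Jun, Jul, Aug).
128 ÷ 7 = 18 full weeks with remainder 2, so 18 more Fridays after the first → 19.

19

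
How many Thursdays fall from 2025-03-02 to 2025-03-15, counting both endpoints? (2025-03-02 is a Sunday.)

2

2025-03-02 is a Sunday; the first Thursday on or after it is 2025-03-06 (4 days later).
From 2025-03-06 to 2025-03-15 is 15 − 6 = 9 days.
9 ÷ 7 = 1 full weeks with remainder 2, so 1 more Thursdays after the first → 2.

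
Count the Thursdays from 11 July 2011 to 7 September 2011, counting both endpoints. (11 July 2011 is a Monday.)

8

11 July 2011 is a Monday; the first Thursday on or after it is 14 July 2011 (3 days later).
From 14 July 2011 to 7 September 2011: 17 + 31 + 7 = 55 days (rest of July, August, September).
55 ÷ 7 = 7 full weeks with remainder 6, so 7 more Thursdays after the first → 8.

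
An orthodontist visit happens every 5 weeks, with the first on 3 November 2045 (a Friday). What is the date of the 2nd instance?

8 December 2045

The 2nd occurrence is 1 interval after the first: 1 × 35 = 35 days after 3 November 2045.
November has 30 days — 27 days to the end of November leaves 8.
8 days into December → 8 December 2045.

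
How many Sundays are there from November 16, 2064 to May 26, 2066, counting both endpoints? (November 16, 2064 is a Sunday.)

80

November 16, 2064 is a Sunday; the first Sunday on or after it is November 16, 2064.
From November 16, 2064 to May 26, 2066: 45 + 365 + 146 = 556 days (rest of 2064, 2065, to May 26, 2066 in 2066).
556 ÷ 7 = 79 full weeks with remainder 3, so 79 more Sundays after the first → 80.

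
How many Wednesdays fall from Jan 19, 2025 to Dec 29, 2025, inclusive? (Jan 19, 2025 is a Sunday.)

49

Jan 19, 2025 is a Sunday; the first Wednesday on or after it is Jan 22, 2025 (3 days later).
From Jan 22, 2025 to Dec 29, 2025: 9 + 28 + 31 + 30 + 31 + 30 + 31 + 31 + 30 + 31 + 30 + 29 = 341 days (rest of Jan, Feb, Mar, Apr, May, Jun, Jul, Aug, Sep, Oct, Nov, Dec).
341 ÷ 7 = 48 full weeks with remainder 5, so 48 more Wednesdays after the first → 49.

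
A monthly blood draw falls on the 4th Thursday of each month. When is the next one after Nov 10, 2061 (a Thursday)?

Nov 24, 2061

Nov 2061 starts on a Tuesday; its first Thursday is the 3rd, so the 4th Thursday is the 24th — Nov 24, 2061.
Nov 24, 2061 is after Nov 10, 2061, so that is the next one.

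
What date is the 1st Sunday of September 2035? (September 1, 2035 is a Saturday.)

September 2035 begins on a Saturday, so the first Sunday is September 2 (1 day later).

September 2, 2035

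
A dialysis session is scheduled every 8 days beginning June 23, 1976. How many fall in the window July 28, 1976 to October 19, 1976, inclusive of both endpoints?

Occurrences land 8·i days after June 23, 1976 for i = 0, 1, 2, …
July 28, 1976 is 35 days after the start; 35 ÷ 8 = 4 remainder 3; since the remainder is 3, round up to i = 5. First occurrence in the window: #6 on August 2, 1976 (5×8 = 40 days in).
October 19, 1976 is 118 days after the start; 118 ÷ 8 = 14 remainder 6. Last occurrence in the window: #15 on October 13, 1976.
Occurrences #6 through #15: 10 in total.

10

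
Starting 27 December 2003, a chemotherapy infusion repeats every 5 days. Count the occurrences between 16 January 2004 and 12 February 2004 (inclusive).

6

Occurrences land 5·i days after 27 December 2003 for i = 0, 1, 2, …
16 January 2004 is 20 days after the start; 20 ÷ 5 = 4 remainder 0. First occurrence in the window: #5 on 16 January 2004 (4×5 = 20 days in).
12 February 2004 is 47 days after the start; 47 ÷ 5 = 9 remainder 2. Last occurrence in the window: #10 on 10 February 2004.
Occurrences #5 through #10: 6 in total.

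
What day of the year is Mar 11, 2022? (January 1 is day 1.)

Days in months before Mar: 31 + 28 = 59.
Plus 11 days into Mar → day 70.

70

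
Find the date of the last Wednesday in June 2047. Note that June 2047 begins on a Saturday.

2047-06-26

June 2047 begins on a Saturday, so the first Wednesday is June 5 (4 days later).
June 2047 has 30 days. Adding weeks: 5, 12, 19, 26 — the last one ≤ 30 is the 26th.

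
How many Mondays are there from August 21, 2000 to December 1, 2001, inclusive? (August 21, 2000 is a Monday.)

August 21, 2000 is a Monday; the first Monday on or after it is August 21, 2000.
From August 21, 2000 to December 1, 2001: 132 + 335 = 467 days (rest of 2000, to December 1, 2001 in 2001).
467 ÷ 7 = 66 full weeks with remainder 5, so 66 more Mondays after the first → 67.

67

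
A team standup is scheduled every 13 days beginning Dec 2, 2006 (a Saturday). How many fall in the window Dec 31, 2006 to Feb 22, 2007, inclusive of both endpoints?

4

Occurrences land 13·i days after Dec 2, 2006 for i = 0, 1, 2, …
Dec 31, 2006 is 29 days after the start; 29 ÷ 13 = 2 remainder 3; since the remainder is 3, round up to i = 3. First occurrence in the window: #4 on Jan 10, 2007 (3×13 = 39 days in).
Feb 22, 2007 is 82 days after the start; 82 ÷ 13 = 6 remainder 4. Last occurrence in the window: #7 on Feb 18, 2007.
Occurrences #4 through #7: 4 in total.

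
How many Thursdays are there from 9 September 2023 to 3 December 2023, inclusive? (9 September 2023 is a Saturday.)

9 September 2023 is a Saturday; the first Thursday on or after it is 14 September 2023 (5 days later).
From 14 September 2023 to 3 December 2023: 16 + 31 + 30 + 3 = 80 days (rest of September, October, November, December).
80 ÷ 7 = 11 full weeks with remainder 3, so 11 more Thursdays after the first → 12.

12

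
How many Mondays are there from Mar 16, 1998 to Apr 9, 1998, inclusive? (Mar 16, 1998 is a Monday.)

Mar 16, 1998 is a Monday; the first Monday on or after it is Mar 16, 1998.
From Mar 16, 1998 to Apr 9, 1998: 15 + 9 = 24 days (rest of Mar, Apr).
24 ÷ 7 = 3 full weeks with remainder 3, so 3 more Mondays after the first → 4.

4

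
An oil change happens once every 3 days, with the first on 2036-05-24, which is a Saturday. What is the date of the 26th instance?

2036-08-07

The 26th occurrence is 25 intervals after the first: 25 × 3 = 75 days after 2036-05-24.
May has 31 days — 7 days to the end of May leaves 68.
June has 30 days (38 left).
July has 31 days (7 left).
7 days into August → 2036-08-07.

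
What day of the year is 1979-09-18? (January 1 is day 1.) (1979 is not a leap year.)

Days in months before September: 31 + 28 + 31 + 30 + 31 + 30 + 31 + 31 = 243.
Plus 18 days into September → day 261.

261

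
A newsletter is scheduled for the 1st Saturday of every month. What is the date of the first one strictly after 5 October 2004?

6 November 2004

October 2004 starts on a Friday, so its 1st Saturday is 2 October 2004 (1 day in).
That is not after 5 October 2004, so look at November 2004.
November 2004 starts on a Monday, so its 1st Saturday is 6 November 2004 (5 days in).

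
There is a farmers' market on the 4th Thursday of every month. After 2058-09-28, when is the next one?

2058-10-24

September 2058 starts on a Sunday; its first Thursday is the 5th, so the 4th Thursday is the 26th — 2058-09-26.
That is not after 2058-09-28, so look at October 2058.
October 2058 starts on a Tuesday; its first Thursday is the 3rd, so the 4th Thursday is the 24th — 2058-10-24.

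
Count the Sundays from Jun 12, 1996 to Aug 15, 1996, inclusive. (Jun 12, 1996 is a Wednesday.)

9

Jun 12, 1996 is a Wednesday; the first Sunday on or after it is Jun 16, 1996 (4 days later).
From Jun 16, 1996 to Aug 15, 1996: 14 + 31 + 15 = 60 days (rest of Jun, Jul, Aug).
60 ÷ 7 = 8 full weeks with remainder 4, so 8 more Sundays after the first → 9.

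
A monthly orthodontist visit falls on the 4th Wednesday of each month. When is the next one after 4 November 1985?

November 1985 starts on a Friday; its first Wednesday is the 6th, so the 4th Wednesday is the 27th — 27 November 1985.
27 November 1985 is after 4 November 1985, so that is the next one.

27 November 1985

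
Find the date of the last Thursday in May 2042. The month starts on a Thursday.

2042-05-29

May 2042 begins on a Thursday, so the first Thursday is May 1.
May 2042 has 31 days. Adding weeks: 1, 8, 15, 22, 29 — the last one ≤ 31 is the 29th.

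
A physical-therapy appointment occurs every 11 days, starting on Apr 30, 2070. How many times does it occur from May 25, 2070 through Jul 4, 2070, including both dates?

3

Occurrences land 11·i days after Apr 30, 2070 for i = 0, 1, 2, …
May 25, 2070 is 25 days after the start; 25 ÷ 11 = 2 remainder 3; since the remainder is 3, round up to i = 3. First occurrence in the window: #4 on Jun 2, 2070 (3×11 = 33 days in).
Jul 4, 2070 is 65 days after the start; 65 ÷ 11 = 5 remainder 10. Last occurrence in the window: #6 on Jun 24, 2070.
Occurrences #4 through #6: 3 in total.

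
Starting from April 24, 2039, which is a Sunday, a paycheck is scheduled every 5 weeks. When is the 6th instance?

The 6th occurrence is 5 intervals after the first: 5 × 35 = 175 days after April 24, 2039.
April has 30 days — 6 days to the end of April leaves 169.
May has 31 days (138 left).
June has 30 days (108 left).
July has 31 days (77 left).
August has 31 days (46 left).
September has 30 days (16 left).
16 days into October → October 16, 2039.

October 16, 2039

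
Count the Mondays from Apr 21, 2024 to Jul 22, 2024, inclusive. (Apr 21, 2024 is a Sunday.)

Apr 21, 2024 is a Sunday; the first Monday on or after it is Apr 22, 2024 (1 day later).
From Apr 22, 2024 to Jul 22, 2024: 8 + 31 + 30 + 22 = 91 days (rest of Apr, May, Jun, Jul).
91 ÷ 7 = 13 full weeks with remainder 0, so 13 more Mondays after the first → 14.

14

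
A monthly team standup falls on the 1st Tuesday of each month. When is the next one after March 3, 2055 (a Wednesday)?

March 2055 starts on a Monday, so its 1st Tuesday is March 2, 2055 (1 day in).
That is not after March 3, 2055, so look at April 2055.
April 2055 starts on a Thursday, so its 1st Tuesday is April 6, 2055 (5 days in).

April 6, 2055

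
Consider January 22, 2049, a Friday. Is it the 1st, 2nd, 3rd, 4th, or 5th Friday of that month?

4th

Day 22 falls in week ⌈22/7⌉ of the month.
Days 1–7 hold the 1st Friday, 8–14 the 2nd, 15–21 the 3rd, 22–28 the 4th, 29–31 the 5th.
22 is in the range for the 4th.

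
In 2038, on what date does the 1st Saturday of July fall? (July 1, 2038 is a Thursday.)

July 3, 2038

July 2038 begins on a Thursday, so the first Saturday is July 3 (2 days later).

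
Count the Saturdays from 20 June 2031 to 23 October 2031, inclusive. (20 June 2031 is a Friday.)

18

20 June 2031 is a Friday; the first Saturday on or after it is 21 June 2031 (1 day later).
From 21 June 2031 to 23 October 2031: 9 + 31 + 31 + 30 + 23 = 124 days (rest of June, July, August, September, October).
124 ÷ 7 = 17 full weeks with remainder 5, so 17 more Saturdays after the first → 18.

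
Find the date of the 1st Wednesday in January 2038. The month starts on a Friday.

6 January 2038

January 2038 begins on a Friday, so the first Wednesday is January 6 (5 days later).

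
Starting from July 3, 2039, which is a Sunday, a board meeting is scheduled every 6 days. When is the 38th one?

The 38th occurrence is 37 intervals after the first: 37 × 6 = 222 days after July 3, 2039.
July has 31 days — 28 days to the end of July leaves 194.
August has 31 days (163 left).
September has 30 days (133 left).
October has 31 days (102 left).
November has 30 days (72 left).
December has 31 days (41 left).
January has 31 days (10 left).
10 days into February → February 10, 2040.

February 10, 2040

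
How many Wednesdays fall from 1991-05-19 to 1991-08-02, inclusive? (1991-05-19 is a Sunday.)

1991-05-19 is a Sunday; the first Wednesday on or after it is 1991-05-22 (3 days later).
From 1991-05-22 to 1991-08-02: 9 + 30 + 31 + 2 = 72 days (rest of May, June, July, August).
72 ÷ 7 = 10 full weeks with remainder 2, so 10 more Wednesdays after the first → 11.

11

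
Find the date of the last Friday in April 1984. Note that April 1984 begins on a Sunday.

April 1984 begins on a Sunday, so the first Friday is April 6 (5 days later).
April 1984 has 30 days. Adding weeks: 6, 13, 20, 27 — the last one ≤ 30 is the 27th.

April 27, 1984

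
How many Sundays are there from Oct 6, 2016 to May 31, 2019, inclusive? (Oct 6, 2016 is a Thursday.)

138

Oct 6, 2016 is a Thursday; the first Sunday on or after it is Oct 9, 2016 (3 days later).
From Oct 9, 2016 to May 31, 2019: 83 + 365 + 365 + 151 = 964 days (rest of 2016, 2017, 2018, to May 31, 2019 in 2019).
964 ÷ 7 = 137 full weeks with remainder 5, so 137 more Sundays after the first → 138.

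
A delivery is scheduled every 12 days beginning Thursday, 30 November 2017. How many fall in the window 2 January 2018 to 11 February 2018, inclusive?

Occurrences land 12·i days after 30 November 2017 for i = 0, 1, 2, …
2 January 2018 is 33 days after the start; 33 ÷ 12 = 2 remainder 9; since the remainder is 9, round up to i = 3. First occurrence in the window: #4 on 5 January 2018 (3×12 = 36 days in).
11 February 2018 is 73 days after the start; 73 ÷ 12 = 6 remainder 1. Last occurrence in the window: #7 on 10 February 2018.
Occurrences #4 through #7: 4 in total.

4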